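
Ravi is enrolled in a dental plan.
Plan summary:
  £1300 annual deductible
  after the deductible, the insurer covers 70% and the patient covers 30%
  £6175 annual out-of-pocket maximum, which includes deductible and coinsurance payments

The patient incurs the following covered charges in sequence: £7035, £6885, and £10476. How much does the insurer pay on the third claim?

£9387

Claim 1 — £7035: £1300 finishes the deductible; £5735 goes to coinsurance; patient's 30% is £1720.50. Cost to patient: £3020.50. OOP to date £3020.50. Plan pays £7035 − £3020.50 = £4014.50.
Claim 2 — £6885: 30% coinsurance on £6885 = £2065.50. Cost to patient: £2065.50. OOP to date £5086. Plan pays £6885 − £2065.50 = £4819.50.
Claim 3 — £10476: 30% coinsurance on £10476 = £3142.80. OOP would hit £8228.80 > £6175, so the cap limits the patient to £6175 − £5086 = £1089. Insurer: £10476 − £1089 = £9387.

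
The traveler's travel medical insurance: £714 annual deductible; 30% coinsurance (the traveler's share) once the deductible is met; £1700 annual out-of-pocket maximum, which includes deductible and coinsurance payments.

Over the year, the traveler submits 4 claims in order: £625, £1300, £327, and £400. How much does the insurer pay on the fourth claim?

£280

#1 (£625): entire amount goes to the deductible. Traveler pays £625; OOP now £625. Plan pays £625 − £625 = £0.
#2 (£1300): £89 to deductible, leaving £1211; 30% of £1211 = £363.30. Traveler owes £452.30 (running OOP £1077.30). Insurer: £1300 − £452.30 = £847.70.
#3 (£327): deductible met; 30% of £327 = £98.10. Cost to traveler: £98.10. OOP to date £1175.40. Plan pays £327 − £98.10 = £228.90.
#4 (£400): deductible met; 30% of £400 = £120. Traveler owes £120 (running OOP £1295.40). Plan pays £400 − £120 = £280.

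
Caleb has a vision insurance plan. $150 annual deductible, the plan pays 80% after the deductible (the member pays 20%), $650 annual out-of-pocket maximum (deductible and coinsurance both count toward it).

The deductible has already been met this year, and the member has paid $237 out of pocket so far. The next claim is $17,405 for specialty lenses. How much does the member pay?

$413

With the deductible met, the entire $17,405 is subject to coinsurance.
Coinsurance: $17,405 × 20% = $3,481.
Year-to-date out-of-pocket would reach $237 + $3,481 = $3,718, above the $650 maximum, so the member pays only $650 − $237 = $413.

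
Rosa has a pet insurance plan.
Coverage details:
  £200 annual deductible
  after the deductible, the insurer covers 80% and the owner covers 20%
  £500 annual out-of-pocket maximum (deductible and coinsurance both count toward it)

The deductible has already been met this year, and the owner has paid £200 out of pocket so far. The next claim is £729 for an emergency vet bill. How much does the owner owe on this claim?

With the deductible met, the entire £729 is subject to coinsurance.
Owner's 20% share of £729 is £145.80.
Year-to-date out-of-pocket becomes £200 + £145.80 = £345.80, still under the £500 maximum, so no cap applies.

£145.80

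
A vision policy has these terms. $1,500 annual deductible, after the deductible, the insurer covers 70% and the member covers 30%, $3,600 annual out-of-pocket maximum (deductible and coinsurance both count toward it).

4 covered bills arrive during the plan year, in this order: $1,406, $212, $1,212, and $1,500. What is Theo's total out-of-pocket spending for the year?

#1 ($1,406): all of it applies to the deductible. Member pays $1,406; OOP now $1,406.
#2 ($212): $94 to deductible, leaving $118; 30% of $118 = $35.40. Member owes $129.40 (running OOP $1,535.40).
#3 ($1,212): deductible already satisfied, so member's share is 30% × $1,212 = $363.60. Member owes $363.60 (running OOP $1,899).
#4 ($1,500): deductible already satisfied, so member's share is 30% × $1,500 = $450. Cost to member: $450. OOP to date $2,349.
Total paid by the member: $1,406 + $129.40 + $363.60 + $450 = $2,349.

$2,349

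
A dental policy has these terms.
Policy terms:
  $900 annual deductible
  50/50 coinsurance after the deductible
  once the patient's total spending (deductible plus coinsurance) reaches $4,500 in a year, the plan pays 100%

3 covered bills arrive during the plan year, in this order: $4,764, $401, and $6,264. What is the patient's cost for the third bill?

Bill 1, $4,764: $900 to deductible, leaving $3,864; patient's 50% is $1,932. Cost to patient: $2,832. OOP to date $2,832.
Bill 2, $401: deductible already satisfied, so patient's share is 50% × $401 = $200.50. Patient owes $200.50 (running OOP $3,032.50).
Bill 3, $6,264: deductible met; 50% of $6,264 = $3,132. Adding that to $3,032.50 gives $6,164.50, past the $4,500 cap; patient pays only $4,500 − $3,032.50 = $1,467.50.

$1,467.50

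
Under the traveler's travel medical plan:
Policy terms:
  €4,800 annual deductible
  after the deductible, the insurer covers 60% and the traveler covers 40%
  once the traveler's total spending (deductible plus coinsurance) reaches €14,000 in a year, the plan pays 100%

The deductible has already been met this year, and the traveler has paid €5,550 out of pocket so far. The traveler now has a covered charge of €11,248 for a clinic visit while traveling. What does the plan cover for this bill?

With the deductible met, the entire €11,248 is subject to coinsurance.
40% of €11,248 = €4,499.20 falls to the traveler.
Cumulative spending €5,550 + €4,499.20 = €10,049.20 stays under the €14,000 maximum.
The insurer covers the remainder: €11,248 − €4,499.20 = €6,748.80.

€6,748.80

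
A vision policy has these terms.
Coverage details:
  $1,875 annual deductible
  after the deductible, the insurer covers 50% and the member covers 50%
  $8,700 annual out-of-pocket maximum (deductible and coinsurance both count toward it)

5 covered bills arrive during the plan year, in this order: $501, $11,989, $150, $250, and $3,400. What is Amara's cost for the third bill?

$75

#1 ($501): fully absorbed by the deductible. Member owes $501 (running OOP $501).
#2 ($11,989): $1,374 to deductible, leaving $10,615; member's 50% is $5,307.50. Member owes $6,681.50 (running OOP $7,182.50).
#3 ($150): deductible met; 50% of $150 = $75. Cost to member: $75. OOP to date $7,257.50.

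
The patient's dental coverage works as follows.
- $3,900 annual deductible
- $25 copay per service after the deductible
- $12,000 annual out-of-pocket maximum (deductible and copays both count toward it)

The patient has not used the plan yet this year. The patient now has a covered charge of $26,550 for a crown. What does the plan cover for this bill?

$22,625

The full $3,900 deductible is still open; $3,900 of this bill applies to it.
After the $3,900 deductible portion, $26,550 − $3,900 = $22,650 is subject to the copay.
Copay on this service: $25.
That puts the patient's cost at $3,900 + $25 = $3,925 before any cap.
Total out-of-pocket so far would be $0 + $3,925 = $3,925, below the $12,000 cap — no reduction.
The plan picks up $26,550 − $3,925 = $22,625.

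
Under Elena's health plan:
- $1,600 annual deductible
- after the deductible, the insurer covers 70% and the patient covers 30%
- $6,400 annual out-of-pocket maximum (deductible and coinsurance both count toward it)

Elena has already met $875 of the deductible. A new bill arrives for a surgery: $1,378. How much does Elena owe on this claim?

$920.90

Deductible still to meet: $1,600 − $875 = $725.
That leaves $1,378 − $725 = $653 for coinsurance.
Patient's 30% share of $653 is $195.90.
That puts the patient's cost at $725 + $195.90 = $920.90 before any cap.
Cumulative spending $875 + $920.90 = $1,795.90 stays under the $6,400 maximum.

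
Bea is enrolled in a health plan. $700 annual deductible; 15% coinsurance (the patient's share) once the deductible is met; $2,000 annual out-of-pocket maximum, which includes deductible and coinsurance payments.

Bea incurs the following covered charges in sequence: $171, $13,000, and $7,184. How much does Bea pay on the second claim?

$1,829

Claim 1 — $171: all of it applies to the deductible. Patient owes $171 (running OOP $171).
Claim 2 — $13,000: $529 to deductible, leaving $12,471; 15% of $12,471 = $1,870.65. Deductible plus coinsurance: $529 + $1,870.65 = $2,399.65. OOP would hit $2,570.65 > $2,000, so the cap limits the patient to $2,000 − $171 = $1,829.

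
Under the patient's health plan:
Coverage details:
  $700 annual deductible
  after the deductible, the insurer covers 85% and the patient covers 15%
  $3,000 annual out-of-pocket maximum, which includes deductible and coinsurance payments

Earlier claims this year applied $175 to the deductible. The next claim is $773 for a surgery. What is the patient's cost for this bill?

$562.20

$175 of the $700 deductible is already met, leaving $525.
That leaves $773 − $525 = $248 for coinsurance.
Patient's 15% share of $248 is $37.20.
That puts the patient's cost at $525 + $37.20 = $562.20 before any cap.
Cumulative spending $175 + $562.20 = $737.20 stays under the $3,000 maximum.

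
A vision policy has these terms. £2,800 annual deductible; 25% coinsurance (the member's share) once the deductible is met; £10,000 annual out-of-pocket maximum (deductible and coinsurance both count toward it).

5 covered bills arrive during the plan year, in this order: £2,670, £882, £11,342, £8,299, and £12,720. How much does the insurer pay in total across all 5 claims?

£25,913

Bill 1, £2,670: entire amount goes to the deductible. Member owes £2,670 (running OOP £2,670). Insurer: £2,670 − £2,670 = £0.
Bill 2, £882: £130 to deductible, leaving £752; member's 25% is £188. Cost to member: £318. OOP to date £2,988. Insurer: £882 − £318 = £564.
Bill 3, £11,342: deductible already satisfied, so member's share is 25% × £11,342 = £2,835.50. Cost to member: £2,835.50. OOP to date £5,823.50. Plan pays £11,342 − £2,835.50 = £8,506.50.
Bill 4, £8,299: 25% coinsurance on £8,299 = £2,074.75. Cost to member: £2,074.75. OOP to date £7,898.25. Plan pays £8,299 − £2,074.75 = £6,224.25.
Bill 5, £12,720: deductible already satisfied, so member's share is 25% × £12,720 = £3,180. Adding that to £7,898.25 gives £11,078.25, past the £10,000 cap; member pays only £10,000 − £7,898.25 = £2,101.75. Insurer: £12,720 − £2,101.75 = £10,618.25.
Insurer total: £0 + £564 + £8,506.50 + £6,224.25 + £10,618.25 = £25,913.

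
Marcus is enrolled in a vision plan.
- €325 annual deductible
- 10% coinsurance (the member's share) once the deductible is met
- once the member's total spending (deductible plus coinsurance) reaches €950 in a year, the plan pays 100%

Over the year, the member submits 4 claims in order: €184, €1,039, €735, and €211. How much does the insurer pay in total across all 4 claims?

Claim 1 (€184): fully absorbed by the deductible. Member owes €184 (running OOP €184). Plan pays €184 − €184 = €0.
Claim 2 (€1,039): deductible takes €141, €898 remains; coinsurance €898 × 10% = €89.80. Member pays €230.80; OOP now €414.80. Plan pays €1,039 − €230.80 = €808.20.
Claim 3 (€735): deductible already satisfied, so member's share is 10% × €735 = €73.50. Member owes €73.50 (running OOP €488.30). Plan pays €735 − €73.50 = €661.50.
Claim 4 (€211): 10% coinsurance on €211 = €21.10. Cost to member: €21.10. OOP to date €509.40. Plan pays €211 − €21.10 = €189.90.
Insurer total: €0 + €808.20 + €661.50 + €189.90 = €1,659.60.

€1,659.60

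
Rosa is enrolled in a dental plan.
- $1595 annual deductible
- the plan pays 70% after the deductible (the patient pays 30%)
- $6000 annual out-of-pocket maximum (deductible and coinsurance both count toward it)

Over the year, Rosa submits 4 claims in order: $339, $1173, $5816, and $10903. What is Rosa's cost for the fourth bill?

Claim 1 ($339): fully absorbed by the deductible. Patient pays $339; OOP now $339.
Claim 2 ($1173): all of it applies to the deductible. Cost to patient: $1173. OOP to date $1512.
Claim 3 ($5816): $83 to deductible, leaving $5733; 30% of $5733 = $1719.90. Patient owes $1802.90 (running OOP $3314.90).
Claim 4 ($10903): deductible already satisfied, so patient's share is 30% × $10903 = $3270.90. That would push OOP to $6585.80, over the $6000 cap, so patient pays $6000 − $3314.90 = $2685.10.

$2685.10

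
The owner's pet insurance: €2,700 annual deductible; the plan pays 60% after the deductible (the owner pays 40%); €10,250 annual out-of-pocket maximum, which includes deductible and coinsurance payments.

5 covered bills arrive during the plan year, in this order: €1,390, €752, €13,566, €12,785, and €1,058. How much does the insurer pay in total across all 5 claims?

€19,301

#1 (€1,390): all of it applies to the deductible. Owner pays €1,390; OOP now €1,390. Insurer: €1,390 − €1,390 = €0.
#2 (€752): fully absorbed by the deductible. Cost to owner: €752. OOP to date €2,142. Plan pays €752 − €752 = €0.
#3 (€13,566): €558 finishes the deductible; €13,008 goes to coinsurance; owner's 40% is €5,203.20. Owner pays €5,761.20; OOP now €7,903.20. Plan pays €13,566 − €5,761.20 = €7,804.80.
#4 (€12,785): deductible already satisfied, so owner's share is 40% × €12,785 = €5,114. Adding that to €7,903.20 gives €13,017.20, past the €10,250 cap; owner pays only €10,250 − €7,903.20 = €2,346.80. Plan pays €12,785 − €2,346.80 = €10,438.20.
#5 (€1,058): deductible already satisfied, so owner's share is 40% × €1,058 = €423.20. Adding that to €10,250 gives €10,673.20, past the €10,250 cap; owner pays only €10,250 − €10,250 = €0. Insurer: €1,058 − €0 = €1,058.
Insurer total: €0 + €0 + €7,804.80 + €10,438.20 + €1,058 = €19,301.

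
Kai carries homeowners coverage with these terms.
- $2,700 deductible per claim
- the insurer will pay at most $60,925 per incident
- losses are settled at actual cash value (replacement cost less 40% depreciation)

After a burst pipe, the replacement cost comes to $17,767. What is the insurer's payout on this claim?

Actual cash value after 40% depreciation: $17,767 × 60% = $10,660.20.
Less the $2,700 deductible: $10,660.20 − $2,700 = $7,960.20.
$7,960.20 is within the $60,925 limit, so the insurer pays $7,960.20.

$7,960.20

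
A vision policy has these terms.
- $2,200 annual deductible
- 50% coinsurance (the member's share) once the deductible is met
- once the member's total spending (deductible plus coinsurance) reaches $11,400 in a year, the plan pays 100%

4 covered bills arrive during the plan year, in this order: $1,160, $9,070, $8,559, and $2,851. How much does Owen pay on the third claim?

Bill 1, $1,160: entire amount goes to the deductible. Cost to member: $1,160. OOP to date $1,160.
Bill 2, $9,070: $1,040 to deductible, leaving $8,030; 50% of $8,030 = $4,015. Cost to member: $5,055. OOP to date $6,215.
Bill 3, $8,559: 50% coinsurance on $8,559 = $4,279.50. Member pays $4,279.50; OOP now $10,494.50.

$4,279.50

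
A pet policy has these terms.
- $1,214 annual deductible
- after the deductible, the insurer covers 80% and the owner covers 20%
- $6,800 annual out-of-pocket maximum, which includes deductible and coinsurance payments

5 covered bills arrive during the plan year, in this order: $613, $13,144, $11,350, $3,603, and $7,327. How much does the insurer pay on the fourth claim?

Claim 1 — $613: all of it applies to the deductible. Owner pays $613; OOP now $613. Insurer: $613 − $613 = $0.
Claim 2 — $13,144: $601 to deductible, leaving $12,543; coinsurance $12,543 × 20% = $2,508.60. Cost to owner: $3,109.60. OOP to date $3,722.60. Plan pays $13,144 − $3,109.60 = $10,034.40.
Claim 3 — $11,350: deductible already satisfied, so owner's share is 20% × $11,350 = $2,270. Owner pays $2,270; OOP now $5,992.60. Plan pays $11,350 − $2,270 = $9,080.
Claim 4 — $3,603: 20% coinsurance on $3,603 = $720.60. Cost to owner: $720.60. OOP to date $6,713.20. Insurer: $3,603 − $720.60 = $2,882.40.

$2,882.40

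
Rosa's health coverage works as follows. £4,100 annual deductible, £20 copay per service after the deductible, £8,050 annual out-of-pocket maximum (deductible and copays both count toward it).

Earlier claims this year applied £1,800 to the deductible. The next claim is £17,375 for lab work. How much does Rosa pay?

£2,320

Remaining deductible: £4,100 − £1,800 = £2,300.
The remaining £15,075 (= £17,375 − £2,300) moves to the copay.
Copay on this service: £20.
So the patient owes £2,300 + £20 = £2,320 before any cap.
Total out-of-pocket so far would be £1,800 + £2,320 = £4,120, below the £8,050 cap — no reduction.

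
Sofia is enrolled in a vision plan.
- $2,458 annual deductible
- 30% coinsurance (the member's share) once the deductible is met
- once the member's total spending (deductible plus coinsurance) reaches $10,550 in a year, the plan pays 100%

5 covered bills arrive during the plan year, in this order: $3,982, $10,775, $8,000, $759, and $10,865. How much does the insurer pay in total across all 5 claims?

#1 ($3,982): $2,458 finishes the deductible; $1,524 goes to coinsurance; coinsurance $1,524 × 30% = $457.20. Member pays $2,915.20; OOP now $2,915.20. Insurer: $3,982 − $2,915.20 = $1,066.80.
#2 ($10,775): deductible met; 30% of $10,775 = $3,232.50. Cost to member: $3,232.50. OOP to date $6,147.70. Plan pays $10,775 − $3,232.50 = $7,542.50.
#3 ($8,000): deductible met; 30% of $8,000 = $2,400. Member pays $2,400; OOP now $8,547.70. Plan pays $8,000 − $2,400 = $5,600.
#4 ($759): deductible already satisfied, so member's share is 30% × $759 = $227.70. Member pays $227.70; OOP now $8,775.40. Plan pays $759 − $227.70 = $531.30.
#5 ($10,865): 30% coinsurance on $10,865 = $3,259.50. That would push OOP to $12,034.90, over the $10,550 cap, so member pays $10,550 − $8,775.40 = $1,774.60. Insurer: $10,865 − $1,774.60 = $9,090.40.
Insurer total: $1,066.80 + $7,542.50 + $5,600 + $531.30 + $9,090.40 = $23,831.

$23,831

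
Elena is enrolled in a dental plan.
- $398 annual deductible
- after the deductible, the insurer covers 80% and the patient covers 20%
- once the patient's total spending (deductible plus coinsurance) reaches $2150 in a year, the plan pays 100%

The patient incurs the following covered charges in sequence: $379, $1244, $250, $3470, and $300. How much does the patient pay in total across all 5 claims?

$1447

Claim 1 ($379): entire amount goes to the deductible. Patient owes $379 (running OOP $379).
Claim 2 ($1244): deductible takes $19, $1225 remains; coinsurance $1225 × 20% = $245. Cost to patient: $264. OOP to date $643.
Claim 3 ($250): deductible met; 20% of $250 = $50. Patient pays $50; OOP now $693.
Claim 4 ($3470): deductible met; 20% of $3470 = $694. Patient owes $694 (running OOP $1387).
Claim 5 ($300): deductible already satisfied, so patient's share is 20% × $300 = $60. Cost to patient: $60. OOP to date $1447.
Total paid by the patient: $379 + $264 + $50 + $694 + $60 = $1447.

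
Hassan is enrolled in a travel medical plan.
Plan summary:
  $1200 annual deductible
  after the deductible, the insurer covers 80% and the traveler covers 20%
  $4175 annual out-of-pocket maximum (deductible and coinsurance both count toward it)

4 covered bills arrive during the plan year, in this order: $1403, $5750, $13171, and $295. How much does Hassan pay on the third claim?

$1784.40

Claim 1 ($1403): deductible takes $1200, $203 remains; coinsurance $203 × 20% = $40.60. Traveler pays $1240.60; OOP now $1240.60.
Claim 2 ($5750): deductible already satisfied, so traveler's share is 20% × $5750 = $1150. Cost to traveler: $1150. OOP to date $2390.60.
Claim 3 ($13171): deductible met; 20% of $13171 = $2634.20. That would push OOP to $5024.80, over the $4175 cap, so traveler pays $4175 − $2390.60 = $1784.40.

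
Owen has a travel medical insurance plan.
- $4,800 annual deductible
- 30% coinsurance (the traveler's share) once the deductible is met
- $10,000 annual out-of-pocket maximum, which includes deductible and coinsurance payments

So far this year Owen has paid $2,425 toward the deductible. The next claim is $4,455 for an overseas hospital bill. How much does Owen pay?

$2,999

Remaining deductible: $4,800 − $2,425 = $2,375.
The remaining $2,080 (= $4,455 − $2,375) moves to coinsurance.
Traveler's 30% share of $2,080 is $624.
Traveler responsibility before any cap: $2,375 + $624 = $2,999.
Cumulative spending $2,425 + $2,999 = $5,424 stays under the $10,000 maximum.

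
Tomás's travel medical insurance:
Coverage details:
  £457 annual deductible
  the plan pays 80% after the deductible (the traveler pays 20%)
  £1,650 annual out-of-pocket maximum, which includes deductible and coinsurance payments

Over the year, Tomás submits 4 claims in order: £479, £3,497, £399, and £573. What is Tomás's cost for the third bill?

Claim 1 — £479: deductible takes £457, £22 remains; coinsurance £22 × 20% = £4.40. Traveler pays £461.40; OOP now £461.40.
Claim 2 — £3,497: deductible already satisfied, so traveler's share is 20% × £3,497 = £699.40. Traveler pays £699.40; OOP now £1,160.80.
Claim 3 — £399: deductible met; 20% of £399 = £79.80. Traveler owes £79.80 (running OOP £1,240.60).

£79.80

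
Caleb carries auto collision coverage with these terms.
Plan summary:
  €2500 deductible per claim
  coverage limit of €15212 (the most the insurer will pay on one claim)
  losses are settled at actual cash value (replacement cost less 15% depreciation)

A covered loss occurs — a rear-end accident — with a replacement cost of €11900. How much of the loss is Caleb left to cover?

€4285

Depreciate 15%: the covered value is €11900 × 0.85 = €10115.
Subtract the deductible: €10115 − €2500 = €7615.
€7615 is within the €15212 limit, so the insurer pays €7615.
Driver's share is the uncovered remainder: €11900 − €7615 = €4285.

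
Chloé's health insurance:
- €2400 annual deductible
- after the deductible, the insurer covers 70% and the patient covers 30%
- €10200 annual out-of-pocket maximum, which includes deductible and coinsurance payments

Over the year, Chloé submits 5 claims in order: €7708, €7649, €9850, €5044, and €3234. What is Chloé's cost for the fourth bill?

Claim 1 — €7708: €2400 finishes the deductible; €5308 goes to coinsurance; coinsurance €5308 × 30% = €1592.40. Cost to patient: €3992.40. OOP to date €3992.40.
Claim 2 — €7649: deductible met; 30% of €7649 = €2294.70. Cost to patient: €2294.70. OOP to date €6287.10.
Claim 3 — €9850: deductible met; 30% of €9850 = €2955. Patient pays €2955; OOP now €9242.10.
Claim 4 — €5044: deductible already satisfied, so patient's share is 30% × €5044 = €1513.20. OOP would hit €10755.30 > €10200, so the cap limits the patient to €10200 − €9242.10 = €957.90.

€957.90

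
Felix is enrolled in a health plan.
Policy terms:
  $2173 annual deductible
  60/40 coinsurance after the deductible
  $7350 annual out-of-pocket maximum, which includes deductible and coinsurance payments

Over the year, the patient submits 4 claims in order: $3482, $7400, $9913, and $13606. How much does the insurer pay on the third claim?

Claim 1 ($3482): deductible takes $2173, $1309 remains; patient's 40% is $523.60. Cost to patient: $2696.60. OOP to date $2696.60. Insurer: $3482 − $2696.60 = $785.40.
Claim 2 ($7400): deductible already satisfied, so patient's share is 40% × $7400 = $2960. Patient pays $2960; OOP now $5656.60. Insurer: $7400 − $2960 = $4440.
Claim 3 ($9913): 40% coinsurance on $9913 = $3965.20. That would push OOP to $9621.80, over the $7350 cap, so patient pays $7350 − $5656.60 = $1693.40. Plan pays $9913 − $1693.40 = $8219.60.

$8219.60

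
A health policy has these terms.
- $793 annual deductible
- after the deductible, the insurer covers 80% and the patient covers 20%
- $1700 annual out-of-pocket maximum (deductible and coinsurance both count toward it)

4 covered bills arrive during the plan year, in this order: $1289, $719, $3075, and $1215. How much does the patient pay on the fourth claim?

Bill 1, $1289: $793 to deductible, leaving $496; coinsurance $496 × 20% = $99.20. Patient owes $892.20 (running OOP $892.20).
Bill 2, $719: deductible met; 20% of $719 = $143.80. Patient owes $143.80 (running OOP $1036).
Bill 3, $3075: deductible already satisfied, so patient's share is 20% × $3075 = $615. Patient owes $615 (running OOP $1651).
Bill 4, $1215: deductible already satisfied, so patient's share is 20% × $1215 = $243. Adding that to $1651 gives $1894, past the $1700 cap; patient pays only $1700 − $1651 = $49.

$49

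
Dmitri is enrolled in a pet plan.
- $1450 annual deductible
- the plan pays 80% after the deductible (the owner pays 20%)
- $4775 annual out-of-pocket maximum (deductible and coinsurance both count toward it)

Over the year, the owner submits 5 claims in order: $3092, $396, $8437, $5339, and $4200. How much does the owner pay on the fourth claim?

$1067.80

Bill 1, $3092: $1450 finishes the deductible; $1642 goes to coinsurance; owner's 20% is $328.40. Cost to owner: $1778.40. OOP to date $1778.40.
Bill 2, $396: 20% coinsurance on $396 = $79.20. Cost to owner: $79.20. OOP to date $1857.60.
Bill 3, $8437: deductible met; 20% of $8437 = $1687.40. Owner owes $1687.40 (running OOP $3545).
Bill 4, $5339: deductible already satisfied, so owner's share is 20% × $5339 = $1067.80. Owner owes $1067.80 (running OOP $4612.80).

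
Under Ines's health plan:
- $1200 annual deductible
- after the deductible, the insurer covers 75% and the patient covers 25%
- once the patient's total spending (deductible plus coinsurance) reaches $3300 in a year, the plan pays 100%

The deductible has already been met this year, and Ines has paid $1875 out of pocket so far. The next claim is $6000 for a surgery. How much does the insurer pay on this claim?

With the deductible met, the entire $6000 is subject to coinsurance.
Patient's 25% share of $6000 is $1500.
Year-to-date out-of-pocket would reach $1875 + $1500 = $3375, above the $3300 maximum, so the patient pays only $3300 − $1875 = $1425.
The insurer covers the remainder: $6000 − $1425 = $4575.

$4575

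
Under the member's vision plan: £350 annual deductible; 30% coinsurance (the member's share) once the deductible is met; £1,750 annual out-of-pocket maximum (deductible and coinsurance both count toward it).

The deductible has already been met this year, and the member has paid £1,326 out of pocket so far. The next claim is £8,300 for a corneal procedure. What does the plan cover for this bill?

£7,876

The deductible is already satisfied, so the full bill goes to coinsurance.
Member's 30% share of £8,300 is £2,490.
That would bring total out-of-pocket to £3,816, past the £1,750 cap. The member is capped at £1,750 − £1,326 = £424 on this claim.
The plan picks up £8,300 − £424 = £7,876.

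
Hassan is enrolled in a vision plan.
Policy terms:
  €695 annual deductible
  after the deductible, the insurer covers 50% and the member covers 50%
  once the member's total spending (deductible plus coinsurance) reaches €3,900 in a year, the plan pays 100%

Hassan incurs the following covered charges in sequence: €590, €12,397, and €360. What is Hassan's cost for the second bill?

#1 (€590): all of it applies to the deductible. Member pays €590; OOP now €590.
#2 (€12,397): €105 to deductible, leaving €12,292; coinsurance €12,292 × 50% = €6,146. Claim cost before the cap: €105 + €6,146 = €6,251. Adding that to €590 gives €6,841, past the €3,900 cap; member pays only €3,900 − €590 = €3,310.

€3,310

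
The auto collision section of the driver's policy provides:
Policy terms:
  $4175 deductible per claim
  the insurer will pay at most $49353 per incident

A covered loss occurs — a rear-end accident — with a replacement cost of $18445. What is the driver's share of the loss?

$4175

Subtract the deductible: $18445 − $4175 = $14270.
$14270 is within the $49353 limit, so the insurer pays $14270.
The driver bears the rest of the original loss: $18445 − $14270 = $4175.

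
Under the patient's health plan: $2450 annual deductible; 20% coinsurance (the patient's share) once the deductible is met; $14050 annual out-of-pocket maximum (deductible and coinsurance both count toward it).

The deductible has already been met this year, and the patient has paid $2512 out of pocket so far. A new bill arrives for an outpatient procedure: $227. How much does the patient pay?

With the deductible met, the entire $227 is subject to coinsurance.
Coinsurance: $227 × 20% = $45.40.
Cumulative spending $2512 + $45.40 = $2557.40 stays under the $14050 maximum.

$45.40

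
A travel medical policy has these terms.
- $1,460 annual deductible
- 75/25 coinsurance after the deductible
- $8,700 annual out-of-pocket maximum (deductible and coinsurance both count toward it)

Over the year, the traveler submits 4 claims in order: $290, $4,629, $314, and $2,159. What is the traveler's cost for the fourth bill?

$539.75

Claim 1 ($290): entire amount goes to the deductible. Traveler owes $290 (running OOP $290).
Claim 2 ($4,629): $1,170 to deductible, leaving $3,459; traveler's 25% is $864.75. Traveler owes $2,034.75 (running OOP $2,324.75).
Claim 3 ($314): deductible already satisfied, so traveler's share is 25% × $314 = $78.50. Cost to traveler: $78.50. OOP to date $2,403.25.
Claim 4 ($2,159): 25% coinsurance on $2,159 = $539.75. Traveler pays $539.75; OOP now $2,943.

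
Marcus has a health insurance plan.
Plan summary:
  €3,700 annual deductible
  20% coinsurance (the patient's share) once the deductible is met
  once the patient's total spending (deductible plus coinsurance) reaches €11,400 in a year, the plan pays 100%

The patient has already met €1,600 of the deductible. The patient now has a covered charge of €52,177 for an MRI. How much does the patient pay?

€9,800

Deductible still to meet: €3,700 − €1,600 = €2,100.
The remaining €50,077 (= €52,177 − €2,100) moves to coinsurance.
20% of €50,077 = €10,015.40 falls to the patient.
So the patient owes €2,100 + €10,015.40 = €12,115.40 before any cap.
Adding €12,115.40 to the €1,600 already spent would give €13,715.40, which exceeds the €11,400 cap; the patient pays just €11,400 − €1,600 = €9,800.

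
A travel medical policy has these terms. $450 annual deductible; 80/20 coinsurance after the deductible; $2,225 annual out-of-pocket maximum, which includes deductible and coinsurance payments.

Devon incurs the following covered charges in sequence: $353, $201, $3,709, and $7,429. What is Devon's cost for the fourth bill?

$1,012.40

Claim 1 — $353: entire amount goes to the deductible. Traveler pays $353; OOP now $353.
Claim 2 — $201: deductible takes $97, $104 remains; traveler's 20% is $20.80. Traveler pays $117.80; OOP now $470.80.
Claim 3 — $3,709: deductible met; 20% of $3,709 = $741.80. Traveler owes $741.80 (running OOP $1,212.60).
Claim 4 — $7,429: deductible met; 20% of $7,429 = $1,485.80. OOP would hit $2,698.40 > $2,225, so the cap limits the traveler to $2,225 − $1,212.60 = $1,012.40.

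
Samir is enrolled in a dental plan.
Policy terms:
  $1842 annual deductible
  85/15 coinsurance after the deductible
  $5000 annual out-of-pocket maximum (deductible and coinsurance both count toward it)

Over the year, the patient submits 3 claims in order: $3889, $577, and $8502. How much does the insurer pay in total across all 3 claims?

Bill 1, $3889: deductible takes $1842, $2047 remains; patient's 15% is $307.05. Patient owes $2149.05 (running OOP $2149.05). Plan pays $3889 − $2149.05 = $1739.95.
Bill 2, $577: deductible already satisfied, so patient's share is 15% × $577 = $86.55. Patient owes $86.55 (running OOP $2235.60). Insurer: $577 − $86.55 = $490.45.
Bill 3, $8502: deductible already satisfied, so patient's share is 15% × $8502 = $1275.30. Cost to patient: $1275.30. OOP to date $3510.90. Plan pays $8502 − $1275.30 = $7226.70.
Insurer total: $1739.95 + $490.45 + $7226.70 = $9457.10.

$9457.10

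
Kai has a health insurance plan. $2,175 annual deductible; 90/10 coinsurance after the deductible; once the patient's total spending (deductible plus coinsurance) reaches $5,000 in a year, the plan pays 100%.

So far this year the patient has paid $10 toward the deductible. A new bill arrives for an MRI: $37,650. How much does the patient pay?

$4,990

$10 of the $2,175 deductible is already met, leaving $2,165.
That leaves $37,650 − $2,165 = $35,485 for coinsurance.
Coinsurance: $35,485 × 10% = $3,548.50.
That puts the patient's cost at $2,165 + $3,548.50 = $5,713.50 before any cap.
Adding $5,713.50 to the $10 already spent would give $5,723.50, which exceeds the $5,000 cap; the patient pays just $5,000 − $10 = $4,990.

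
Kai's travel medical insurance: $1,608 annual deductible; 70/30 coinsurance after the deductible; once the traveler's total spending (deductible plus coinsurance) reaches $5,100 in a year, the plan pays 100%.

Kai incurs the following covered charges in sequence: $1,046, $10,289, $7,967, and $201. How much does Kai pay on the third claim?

$573.90

Claim 1 ($1,046): all of it applies to the deductible. Cost to traveler: $1,046. OOP to date $1,046.
Claim 2 ($10,289): $562 finishes the deductible; $9,727 goes to coinsurance; coinsurance $9,727 × 30% = $2,918.10. Traveler owes $3,480.10 (running OOP $4,526.10).
Claim 3 ($7,967): 30% coinsurance on $7,967 = $2,390.10. That would push OOP to $6,916.20, over the $5,100 cap, so traveler pays $5,100 − $4,526.10 = $573.90.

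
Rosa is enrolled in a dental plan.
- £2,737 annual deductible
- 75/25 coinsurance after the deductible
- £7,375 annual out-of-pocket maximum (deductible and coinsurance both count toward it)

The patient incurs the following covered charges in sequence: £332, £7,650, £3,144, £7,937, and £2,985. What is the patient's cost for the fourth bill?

#1 (£332): fully absorbed by the deductible. Cost to patient: £332. OOP to date £332.
#2 (£7,650): £2,405 to deductible, leaving £5,245; patient's 25% is £1,311.25. Patient pays £3,716.25; OOP now £4,048.25.
#3 (£3,144): deductible met; 25% of £3,144 = £786. Patient owes £786 (running OOP £4,834.25).
#4 (£7,937): deductible met; 25% of £7,937 = £1,984.25. Cost to patient: £1,984.25. OOP to date £6,818.50.

£1,984.25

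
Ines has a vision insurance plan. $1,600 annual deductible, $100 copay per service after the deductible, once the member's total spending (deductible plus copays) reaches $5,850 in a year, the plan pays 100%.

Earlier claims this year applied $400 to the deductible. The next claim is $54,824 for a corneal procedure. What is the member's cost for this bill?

$1,300

$400 of the $1,600 deductible is already met, leaving $1,200.
The remaining $53,624 (= $54,824 − $1,200) moves to the copay.
Copay on this service: $100.
So the member owes $1,200 + $100 = $1,300 before any cap.
Cumulative spending $400 + $1,300 = $1,700 stays under the $5,850 maximum.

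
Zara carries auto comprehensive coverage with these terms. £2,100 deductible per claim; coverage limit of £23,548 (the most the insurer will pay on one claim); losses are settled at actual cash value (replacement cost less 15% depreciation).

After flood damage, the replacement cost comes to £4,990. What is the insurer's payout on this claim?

£2,141.50

Depreciate 15%: the covered value is £4,990 × 0.85 = £4,241.50.
After the deductible, £4,241.50 − £2,100 = £2,141.50 remains.
£2,141.50 ≤ £23,548, so the limit doesn't bind; insurer pays £2,141.50.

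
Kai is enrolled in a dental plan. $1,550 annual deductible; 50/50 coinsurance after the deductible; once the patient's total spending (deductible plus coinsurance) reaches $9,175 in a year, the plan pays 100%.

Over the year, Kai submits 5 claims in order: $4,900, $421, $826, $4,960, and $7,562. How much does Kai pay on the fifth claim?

Bill 1, $4,900: deductible takes $1,550, $3,350 remains; coinsurance $3,350 × 50% = $1,675. Patient pays $3,225; OOP now $3,225.
Bill 2, $421: 50% coinsurance on $421 = $210.50. Patient owes $210.50 (running OOP $3,435.50).
Bill 3, $826: deductible already satisfied, so patient's share is 50% × $826 = $413. Patient pays $413; OOP now $3,848.50.
Bill 4, $4,960: 50% coinsurance on $4,960 = $2,480. Cost to patient: $2,480. OOP to date $6,328.50.
Bill 5, $7,562: deductible already satisfied, so patient's share is 50% × $7,562 = $3,781. Adding that to $6,328.50 gives $10,109.50, past the $9,175 cap; patient pays only $9,175 − $6,328.50 = $2,846.50.

$2,846.50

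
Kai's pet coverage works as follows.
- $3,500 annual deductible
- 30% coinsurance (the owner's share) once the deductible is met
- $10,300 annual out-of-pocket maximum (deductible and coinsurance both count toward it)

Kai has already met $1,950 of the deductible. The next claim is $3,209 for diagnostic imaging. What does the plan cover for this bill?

$1,161.30

Deductible still to meet: $3,500 − $1,950 = $1,550.
The remaining $1,659 (= $3,209 − $1,550) moves to coinsurance.
Owner's 30% share of $1,659 is $497.70.
So the owner owes $1,550 + $497.70 = $2,047.70 before any cap.
Year-to-date out-of-pocket becomes $1,950 + $2,047.70 = $3,997.70, still under the $10,300 maximum, so no cap applies.
The plan picks up $3,209 − $2,047.70 = $1,161.30.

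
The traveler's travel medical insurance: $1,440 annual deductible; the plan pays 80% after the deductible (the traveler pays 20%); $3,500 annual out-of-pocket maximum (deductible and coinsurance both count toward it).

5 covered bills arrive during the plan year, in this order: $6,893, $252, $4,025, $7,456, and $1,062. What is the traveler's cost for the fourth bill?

$114

Claim 1 — $6,893: $1,440 to deductible, leaving $5,453; coinsurance $5,453 × 20% = $1,090.60. Cost to traveler: $2,530.60. OOP to date $2,530.60.
Claim 2 — $252: deductible met; 20% of $252 = $50.40. Cost to traveler: $50.40. OOP to date $2,581.
Claim 3 — $4,025: 20% coinsurance on $4,025 = $805. Traveler owes $805 (running OOP $3,386).
Claim 4 — $7,456: deductible already satisfied, so traveler's share is 20% × $7,456 = $1,491.20. That would push OOP to $4,877.20, over the $3,500 cap, so traveler pays $3,500 − $3,386 = $114.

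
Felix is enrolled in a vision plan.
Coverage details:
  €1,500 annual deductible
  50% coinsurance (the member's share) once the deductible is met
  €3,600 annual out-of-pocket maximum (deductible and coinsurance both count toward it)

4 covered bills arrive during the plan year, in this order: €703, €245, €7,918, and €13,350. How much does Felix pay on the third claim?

€2,652

Claim 1 — €703: all of it applies to the deductible. Member owes €703 (running OOP €703).
Claim 2 — €245: entire amount goes to the deductible. Member owes €245 (running OOP €948).
Claim 3 — €7,918: deductible takes €552, €7,366 remains; member's 50% is €3,683. Deductible plus coinsurance: €552 + €3,683 = €4,235. OOP would hit €5,183 > €3,600, so the cap limits the member to €3,600 − €948 = €2,652.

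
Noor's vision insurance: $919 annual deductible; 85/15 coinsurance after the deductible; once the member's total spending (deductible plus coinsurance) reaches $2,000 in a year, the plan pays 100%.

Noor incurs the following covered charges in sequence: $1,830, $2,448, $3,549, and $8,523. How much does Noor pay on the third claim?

Bill 1, $1,830: $919 finishes the deductible; $911 goes to coinsurance; member's 15% is $136.65. Member pays $1,055.65; OOP now $1,055.65.
Bill 2, $2,448: deductible already satisfied, so member's share is 15% × $2,448 = $367.20. Member owes $367.20 (running OOP $1,422.85).
Bill 3, $3,549: deductible met; 15% of $3,549 = $532.35. Member pays $532.35; OOP now $1,955.20.

$532.35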